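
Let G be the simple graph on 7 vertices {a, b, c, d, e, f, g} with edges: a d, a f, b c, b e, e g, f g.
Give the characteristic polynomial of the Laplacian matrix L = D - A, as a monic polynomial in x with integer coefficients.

x^7 - 12x^6 + 55x^5 - 120x^4 + 126x^3 - 56x^2 + 7x

With the vertex order [a, b, c, d, e, f, g], the degrees are [2, 2, 1, 1, 2, 2, 2], giving D = diag(2, 2, 1, 1, 2, 2, 2) and L = D - A. Computing det(xI - L) by cofactor expansion (or equivalently via sum-over-permutations) gives x^7 - 12x^6 + 55x^5 - 120x^4 + 126x^3 - 56x^2 + 7x. Since p(0) = det(-L) = 0, x divides p(x). The eigenvalues sum to 12, which equals trace(L) = 2|E|.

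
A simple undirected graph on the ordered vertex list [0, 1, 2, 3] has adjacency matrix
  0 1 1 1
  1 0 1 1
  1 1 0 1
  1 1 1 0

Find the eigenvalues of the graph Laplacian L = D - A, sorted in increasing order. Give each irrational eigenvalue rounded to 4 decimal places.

[0, 4, 4, 4]

Each diagonal entry of L is the vertex degree and each off-diagonal entry is -1 where an edge is present, 0 otherwise; in the order [0, 1, 2, 3] the diagonal is [3, 3, 3, 3]. Diagonalising L (or applying a numerical eigensolver to the 4x4 matrix) gives the spectrum above. The eigenvalues sum to 12, which equals trace(L) = 2|E|.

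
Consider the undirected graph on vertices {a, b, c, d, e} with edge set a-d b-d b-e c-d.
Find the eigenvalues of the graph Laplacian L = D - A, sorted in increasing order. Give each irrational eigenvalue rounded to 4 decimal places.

Each diagonal entry of L is the vertex degree and each off-diagonal entry is -1 where an edge is present, 0 otherwise; in the order [a, b, c, d, e] the diagonal is [1, 2, 1, 3, 1]. Diagonalising L (or applying a numerical eigensolver to the 5x5 matrix) gives the spectrum above. The single zero eigenvalue shows the graph is connected. The eigenvalues sum to 8, which equals trace(L) = 2|E|. The largest eigenvalue, 4.1701, is at most the vertex count 5.

[0, 0.5188, 1, 2.3111, 4.1701]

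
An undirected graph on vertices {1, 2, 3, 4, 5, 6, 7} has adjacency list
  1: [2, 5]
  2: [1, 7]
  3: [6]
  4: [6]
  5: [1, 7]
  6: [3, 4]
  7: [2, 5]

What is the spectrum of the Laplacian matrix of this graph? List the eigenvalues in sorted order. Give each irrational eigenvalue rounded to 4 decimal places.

With the vertex order [1, 2, 3, 4, 5, 6, 7], the degrees are [2, 2, 1, 1, 2, 2, 2], giving D = diag(2, 2, 1, 1, 2, 2, 2) and L = D - A. L is symmetric positive semidefinite, so every eigenvalue is real and nonnegative. The 2 zero eigenvalues correspond to the 2 connected components. There are 2 zeros in the spectrum, matching the 2 components. The eigenvalues sum to 12, which equals trace(L) = 2|E|.

[0, 0, 1, 2, 2, 3, 4]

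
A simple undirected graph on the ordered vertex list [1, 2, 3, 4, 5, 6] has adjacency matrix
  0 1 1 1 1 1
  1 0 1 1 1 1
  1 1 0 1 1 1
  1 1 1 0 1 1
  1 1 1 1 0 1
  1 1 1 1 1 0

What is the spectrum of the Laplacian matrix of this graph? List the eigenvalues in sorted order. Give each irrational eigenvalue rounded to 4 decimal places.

[0, 6, 6, 6, 6, 6]

Each diagonal entry of L is the vertex degree and each off-diagonal entry is -1 where an edge is present, 0 otherwise; in the order [1, 2, 3, 4, 5, 6] the diagonal is [5, 5, 5, 5, 5, 5]. L is symmetric positive semidefinite, so every eigenvalue is real and nonnegative. The largest eigenvalue, 6, is at most the vertex count 6.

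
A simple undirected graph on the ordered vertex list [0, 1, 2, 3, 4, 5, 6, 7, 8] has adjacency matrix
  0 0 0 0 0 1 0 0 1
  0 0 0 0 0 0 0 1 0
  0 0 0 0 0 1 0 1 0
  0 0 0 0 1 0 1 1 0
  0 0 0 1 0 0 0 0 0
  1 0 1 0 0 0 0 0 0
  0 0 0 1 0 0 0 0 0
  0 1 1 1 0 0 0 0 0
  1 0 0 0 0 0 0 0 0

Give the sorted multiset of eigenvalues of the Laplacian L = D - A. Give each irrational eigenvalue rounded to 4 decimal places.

Reading degrees in the order [0, 1, 2, 3, 4, 5, 6, 7, 8] gives [2, 1, 2, 3, 1, 2, 1, 3, 1]; set D = diag(2, 1, 2, 3, 1, 2, 1, 3, 1) and form L = D - A. L is symmetric positive semidefinite, so every eigenvalue is real and nonnegative. The largest eigenvalue, 4.6437, is at most the vertex count 9.

[0, 0.1627, 0.5321, 1, 1, 2.0892, 3, 3.5723, 4.6437]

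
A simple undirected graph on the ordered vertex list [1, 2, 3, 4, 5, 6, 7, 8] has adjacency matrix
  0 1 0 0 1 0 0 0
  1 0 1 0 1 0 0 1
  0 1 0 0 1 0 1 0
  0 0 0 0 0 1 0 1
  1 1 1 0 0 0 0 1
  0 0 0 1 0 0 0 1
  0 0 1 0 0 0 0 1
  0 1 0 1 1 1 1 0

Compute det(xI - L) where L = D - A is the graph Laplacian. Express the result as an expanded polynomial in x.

Reading degrees in the order [1, 2, 3, 4, 5, 6, 7, 8] gives [2, 4, 3, 2, 4, 2, 2, 5]; set D = diag(2, 4, 3, 2, 4, 2, 2, 5) and form L = D - A. Computing det(xI - L) by cofactor expansion (or equivalently via sum-over-permutations) gives x^8 - 24x^7 + 235x^6 - 1210x^5 + 3509x^4 - 5662x^3 + 4623x^2 - 1440x. Since p(0) = det(-L) = 0, x divides p(x). The eigenvalues sum to 24, which equals trace(L) = 2|E|. The largest eigenvalue, 6.5199, is at most the vertex count 8.

x^8 - 24x^7 + 235x^6 - 1210x^5 + 3509x^4 - 5662x^3 + 4623x^2 - 1440x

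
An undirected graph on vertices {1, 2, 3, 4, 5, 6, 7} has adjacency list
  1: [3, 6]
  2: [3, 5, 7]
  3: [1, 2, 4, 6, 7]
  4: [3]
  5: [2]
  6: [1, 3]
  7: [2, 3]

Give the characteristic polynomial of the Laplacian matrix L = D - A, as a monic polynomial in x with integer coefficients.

x^7 - 16x^6 + 96x^5 - 274x^4 + 388x^3 - 258x^2 + 63x

Each diagonal entry of L is the vertex degree and each off-diagonal entry is -1 where an edge is present, 0 otherwise; in the order [1, 2, 3, 4, 5, 6, 7] the diagonal is [2, 3, 5, 1, 1, 2, 2]. L has integer entries, so p(x) = det(xI - L) has integer coefficients. Expanding the determinant yields x^7 - 16x^6 + 96x^5 - 274x^4 + 388x^3 - 258x^2 + 63x. The coefficient of x^6 equals -trace(L) = -16, matching the sum of degrees. By the matrix-tree theorem the graph has (1/7) * product of the nonzero eigenvalues = 9 spanning trees. The eigenvalues sum to 16, which equals trace(L) = 2|E|.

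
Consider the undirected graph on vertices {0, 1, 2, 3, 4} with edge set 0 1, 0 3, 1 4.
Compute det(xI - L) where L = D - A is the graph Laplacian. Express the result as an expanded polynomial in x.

Each diagonal entry of L is the vertex degree and each off-diagonal entry is -1 where an edge is present, 0 otherwise; in the order [0, 1, 2, 3, 4] the diagonal is [2, 2, 0, 1, 1]. L has integer entries, so p(x) = det(xI - L) has integer coefficients. Expanding the determinant yields x^5 - 6x^4 + 10x^3 - 4x^2. Since p(0) = det(-L) = 0, x divides p(x). The largest eigenvalue, 3.4142, is at most the vertex count 5.

x^5 - 6x^4 + 10x^3 - 4x^2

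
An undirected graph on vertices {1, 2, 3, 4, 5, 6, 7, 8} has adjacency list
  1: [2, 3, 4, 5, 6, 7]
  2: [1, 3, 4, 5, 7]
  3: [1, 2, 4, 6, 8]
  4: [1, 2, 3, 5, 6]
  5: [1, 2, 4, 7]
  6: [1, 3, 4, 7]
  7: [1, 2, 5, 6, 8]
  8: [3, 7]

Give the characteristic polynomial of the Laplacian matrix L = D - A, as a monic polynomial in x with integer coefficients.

Each diagonal entry of L is the vertex degree and each off-diagonal entry is -1 where an edge is present, 0 otherwise; in the order [1, 2, 3, 4, 5, 6, 7, 8] the diagonal is [6, 5, 5, 5, 4, 4, 5, 2]. L has integer entries, so p(x) = det(xI - L) has integer coefficients. Expanding the determinant yields x^8 - 36x^7 + 544x^6 - 4460x^5 + 21346x^4 - 59344x^3 + 88110x^2 - 53320x. The constant term is 0 because L is singular (the all-ones vector lies in its kernel). By the matrix-tree theorem the graph has (1/8) * product of the nonzero eigenvalues = 6665 spanning trees. There is one zero in the spectrum, matching the 1 component.

x^8 - 36x^7 + 544x^6 - 4460x^5 + 21346x^4 - 59344x^3 + 88110x^2 - 53320x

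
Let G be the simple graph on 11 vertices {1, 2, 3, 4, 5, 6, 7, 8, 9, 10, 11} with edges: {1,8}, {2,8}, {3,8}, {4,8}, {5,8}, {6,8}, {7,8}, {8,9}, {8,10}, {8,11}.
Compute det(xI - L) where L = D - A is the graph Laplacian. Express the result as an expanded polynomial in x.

x^11 - 20x^10 + 135x^9 - 480x^8 + 1050x^7 - 1512x^6 + 1470x^5 - 960x^4 + 405x^3 - 100x^2 + 11x

With the vertex order [1, 2, 3, 4, 5, 6, 7, 8, 9, 10, 11], the degrees are [1, 1, 1, 1, 1, 1, 1, 10, 1, 1, 1], giving D = diag(1, 1, 1, 1, 1, 1, 1, 10, 1, 1, 1) and L = D - A. L has integer entries, so p(x) = det(xI - L) has integer coefficients. Expanding the determinant yields x^11 - 20x^10 + 135x^9 - 480x^8 + 1050x^7 - 1512x^6 + 1470x^5 - 960x^4 + 405x^3 - 100x^2 + 11x. The coefficient of x^10 equals -trace(L) = -20, matching the sum of degrees.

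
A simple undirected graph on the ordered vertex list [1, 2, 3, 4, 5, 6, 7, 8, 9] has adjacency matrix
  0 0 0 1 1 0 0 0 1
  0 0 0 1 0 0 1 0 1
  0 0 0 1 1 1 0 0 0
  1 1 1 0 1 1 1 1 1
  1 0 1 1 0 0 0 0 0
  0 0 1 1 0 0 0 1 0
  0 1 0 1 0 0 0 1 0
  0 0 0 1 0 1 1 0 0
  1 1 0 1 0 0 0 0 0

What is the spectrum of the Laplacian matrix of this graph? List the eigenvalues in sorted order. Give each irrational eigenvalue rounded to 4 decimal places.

[0, 1.5858, 1.5858, 3, 3, 4.4142, 4.4142, 5, 9]

Each diagonal entry of L is the vertex degree and each off-diagonal entry is -1 where an edge is present, 0 otherwise; in the order [1, 2, 3, 4, 5, 6, 7, 8, 9] the diagonal is [3, 3, 3, 8, 3, 3, 3, 3, 3]. The multiplicity of 0 as a Laplacian eigenvalue equals the number of connected components. The eigenvalues sum to 32, which equals trace(L) = 2|E|.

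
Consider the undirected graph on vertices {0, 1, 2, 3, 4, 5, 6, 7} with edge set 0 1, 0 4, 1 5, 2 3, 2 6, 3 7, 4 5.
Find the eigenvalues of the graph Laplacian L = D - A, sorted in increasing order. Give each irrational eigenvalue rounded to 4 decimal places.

[0, 0, 0.5858, 2, 2, 2, 3.4142, 4]

With the vertex order [0, 1, 2, 3, 4, 5, 6, 7], the degrees are [2, 2, 2, 2, 2, 2, 1, 1], giving D = diag(2, 2, 2, 2, 2, 2, 1, 1) and L = D - A. Diagonalising L (or applying a numerical eigensolver to the 8x8 matrix) gives the spectrum above. The 2 zero eigenvalues correspond to the 2 connected components. There are 2 zeros in the spectrum, matching the 2 components. The eigenvalues sum to 14, which equals trace(L) = 2|E|.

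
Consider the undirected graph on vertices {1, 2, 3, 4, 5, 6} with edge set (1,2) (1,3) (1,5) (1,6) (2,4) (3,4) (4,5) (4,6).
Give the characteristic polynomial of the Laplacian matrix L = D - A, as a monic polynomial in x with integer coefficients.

Each diagonal entry of L is the vertex degree and each off-diagonal entry is -1 where an edge is present, 0 otherwise; in the order [1, 2, 3, 4, 5, 6] the diagonal is [4, 2, 2, 4, 2, 2]. L has integer entries, so p(x) = det(xI - L) has integer coefficients. Expanding the determinant yields x^6 - 16x^5 + 96x^4 - 272x^3 + 368x^2 - 192x. The constant term is 0 because L is singular (the all-ones vector lies in its kernel). The largest eigenvalue, 6, is at most the vertex count 6.

x^6 - 16x^5 + 96x^4 - 272x^3 + 368x^2 - 192x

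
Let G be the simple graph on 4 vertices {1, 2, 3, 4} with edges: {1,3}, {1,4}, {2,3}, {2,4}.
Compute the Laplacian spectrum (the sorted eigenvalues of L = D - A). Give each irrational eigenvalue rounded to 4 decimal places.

[0, 2, 2, 4]

Reading degrees in the order [1, 2, 3, 4] gives [2, 2, 2, 2]; set D = diag(2, 2, 2, 2) and form L = D - A. L is symmetric positive semidefinite, so every eigenvalue is real and nonnegative. The largest eigenvalue, 4, is at most the vertex count 4.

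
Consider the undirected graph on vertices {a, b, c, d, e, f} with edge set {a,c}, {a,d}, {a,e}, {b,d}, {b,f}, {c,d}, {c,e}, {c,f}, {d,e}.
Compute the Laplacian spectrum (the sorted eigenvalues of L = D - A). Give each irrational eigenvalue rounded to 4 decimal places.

[0, 1.2679, 2.5858, 4, 4.7321, 5.4142]

Reading degrees in the order [a, b, c, d, e, f] gives [3, 2, 4, 4, 3, 2]; set D = diag(3, 2, 4, 4, 3, 2) and form L = D - A. Since every row of L sums to 0, the all-ones vector is in the kernel and 0 is an eigenvalue. The single zero eigenvalue shows the graph is connected. By the matrix-tree theorem the graph has (1/6) * product of the nonzero eigenvalues = 56 spanning trees. The eigenvalues sum to 18, which equals trace(L) = 2|E|.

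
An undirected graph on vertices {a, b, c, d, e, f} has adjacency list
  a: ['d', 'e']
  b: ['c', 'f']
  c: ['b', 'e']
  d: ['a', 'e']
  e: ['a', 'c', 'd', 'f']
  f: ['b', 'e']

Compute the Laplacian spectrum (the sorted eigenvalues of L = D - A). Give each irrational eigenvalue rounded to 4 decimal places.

[0, 0.7639, 2, 3, 3, 5.2361]

With the vertex order [a, b, c, d, e, f], the degrees are [2, 2, 2, 2, 4, 2], giving D = diag(2, 2, 2, 2, 4, 2) and L = D - A. Since every row of L sums to 0, the all-ones vector is in the kernel and 0 is an eigenvalue. The largest eigenvalue, 5.2361, is at most the vertex count 6.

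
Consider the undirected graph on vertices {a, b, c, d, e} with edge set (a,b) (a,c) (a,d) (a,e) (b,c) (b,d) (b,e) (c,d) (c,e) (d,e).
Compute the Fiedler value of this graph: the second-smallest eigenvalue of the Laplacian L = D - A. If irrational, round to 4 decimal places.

Reading degrees in the order [a, b, c, d, e] gives [4, 4, 4, 4, 4]; set D = diag(4, 4, 4, 4, 4) and form L = D - A. Computing the eigenvalues of L and sorting gives [0, 5, 5, 5, 5]. The Fiedler value lambda_2 = 5 is strictly positive, so the graph is connected. The eigenvalues sum to 20, which equals trace(L) = 2|E|.

5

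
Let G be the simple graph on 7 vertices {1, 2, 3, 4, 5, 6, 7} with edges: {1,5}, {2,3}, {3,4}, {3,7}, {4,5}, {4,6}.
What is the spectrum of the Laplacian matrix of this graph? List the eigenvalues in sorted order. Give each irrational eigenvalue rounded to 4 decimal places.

[0, 0.3217, 0.6802, 1, 2.1397, 3.2297, 4.6287]

With the vertex order [1, 2, 3, 4, 5, 6, 7], the degrees are [1, 1, 3, 3, 2, 1, 1], giving D = diag(1, 1, 3, 3, 2, 1, 1) and L = D - A. L is symmetric positive semidefinite, so every eigenvalue is real and nonnegative. By the matrix-tree theorem the graph has (1/7) * product of the nonzero eigenvalues = 1 spanning tree. The eigenvalues sum to 12, which equals trace(L) = 2|E|.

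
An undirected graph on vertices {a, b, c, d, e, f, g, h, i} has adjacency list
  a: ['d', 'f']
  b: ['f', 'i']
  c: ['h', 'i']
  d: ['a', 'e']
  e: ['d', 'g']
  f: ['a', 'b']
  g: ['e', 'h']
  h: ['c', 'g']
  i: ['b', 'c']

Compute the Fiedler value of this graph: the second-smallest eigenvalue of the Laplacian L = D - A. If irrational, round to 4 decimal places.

0.4679

Reading degrees in the order [a, b, c, d, e, f, g, h, i] gives [2, 2, 2, 2, 2, 2, 2, 2, 2]; set D = diag(2, 2, 2, 2, 2, 2, 2, 2, 2) and form L = D - A. Computing the eigenvalues of L and sorting gives [0, 0.4679, 0.4679, 1.6527, 1.6527, 3, 3, 3.8794, 3.8794]. The Fiedler value lambda_2 = 0.4679 is strictly positive, so the graph is connected. By the matrix-tree theorem the graph has (1/9) * product of the nonzero eigenvalues = 9 spanning trees. There is one zero in the spectrum, matching the 1 component.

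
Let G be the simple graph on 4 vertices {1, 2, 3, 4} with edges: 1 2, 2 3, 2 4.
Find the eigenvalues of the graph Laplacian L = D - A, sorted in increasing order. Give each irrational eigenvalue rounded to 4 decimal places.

Each diagonal entry of L is the vertex degree and each off-diagonal entry is -1 where an edge is present, 0 otherwise; in the order [1, 2, 3, 4] the diagonal is [1, 3, 1, 1]. The multiplicity of 0 as a Laplacian eigenvalue equals the number of connected components. By the matrix-tree theorem the graph has (1/4) * product of the nonzero eigenvalues = 1 spanning tree.

[0, 1, 1, 4]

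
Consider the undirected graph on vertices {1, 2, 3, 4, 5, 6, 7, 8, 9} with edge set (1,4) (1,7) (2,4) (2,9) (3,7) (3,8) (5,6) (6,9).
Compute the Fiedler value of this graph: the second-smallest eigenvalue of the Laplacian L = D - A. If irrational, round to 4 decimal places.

With the vertex order [1, 2, 3, 4, 5, 6, 7, 8, 9], the degrees are [2, 2, 2, 2, 1, 2, 2, 1, 2], giving D = diag(2, 2, 2, 2, 1, 2, 2, 1, 2) and L = D - A. Computing the eigenvalues of L and sorting gives [0, 0.1206, 0.4679, 1, 1.6527, 2.3473, 3, 3.5321, 3.8794]. The Fiedler value lambda_2 = 0.1206 is strictly positive, so the graph is connected. The largest eigenvalue, 3.8794, is at most the vertex count 9.

0.1206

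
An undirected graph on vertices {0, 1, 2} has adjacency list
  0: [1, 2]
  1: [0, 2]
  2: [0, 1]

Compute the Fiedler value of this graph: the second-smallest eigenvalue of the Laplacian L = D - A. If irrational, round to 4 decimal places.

3

With the vertex order [0, 1, 2], the degrees are [2, 2, 2], giving D = diag(2, 2, 2) and L = D - A. The sorted Laplacian eigenvalues are [0, 3, 3]; the algebraic connectivity is the second entry, 3. The eigenvalues sum to 6, which equals trace(L) = 2|E|.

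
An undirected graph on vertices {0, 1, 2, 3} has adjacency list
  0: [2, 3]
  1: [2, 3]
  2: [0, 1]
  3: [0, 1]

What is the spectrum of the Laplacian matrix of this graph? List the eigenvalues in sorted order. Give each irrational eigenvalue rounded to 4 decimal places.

[0, 2, 2, 4]

With the vertex order [0, 1, 2, 3], the degrees are [2, 2, 2, 2], giving D = diag(2, 2, 2, 2) and L = D - A. L is symmetric positive semidefinite, so every eigenvalue is real and nonnegative. There is one zero in the spectrum, matching the 1 component. The largest eigenvalue, 4, is at most the vertex count 4.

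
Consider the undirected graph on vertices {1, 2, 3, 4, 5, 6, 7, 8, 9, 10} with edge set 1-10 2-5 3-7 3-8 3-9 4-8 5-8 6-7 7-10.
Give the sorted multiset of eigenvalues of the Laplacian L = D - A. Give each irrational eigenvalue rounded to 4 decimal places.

With the vertex order [1, 2, 3, 4, 5, 6, 7, 8, 9, 10], the degrees are [1, 1, 3, 1, 2, 1, 3, 3, 1, 2], giving D = diag(1, 1, 3, 1, 2, 1, 3, 3, 1, 2) and L = D - A. The multiplicity of 0 as a Laplacian eigenvalue equals the number of connected components. The single zero eigenvalue shows the graph is connected.

[0, 0.1729, 0.4755, 0.6617, 0.7420, 2, 2.2091, 2.9065, 3.9563, 4.8760]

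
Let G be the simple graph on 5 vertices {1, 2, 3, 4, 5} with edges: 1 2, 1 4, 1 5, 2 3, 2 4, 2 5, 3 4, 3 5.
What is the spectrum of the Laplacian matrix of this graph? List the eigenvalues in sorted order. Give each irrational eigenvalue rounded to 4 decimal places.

[0, 3, 3, 5, 5]

Reading degrees in the order [1, 2, 3, 4, 5] gives [3, 4, 3, 3, 3]; set D = diag(3, 4, 3, 3, 3) and form L = D - A. Diagonalising L (or applying a numerical eigensolver to the 5x5 matrix) gives the spectrum above. The single zero eigenvalue shows the graph is connected. The eigenvalues sum to 16, which equals trace(L) = 2|E|. There is one zero in the spectrum, matching the 1 component.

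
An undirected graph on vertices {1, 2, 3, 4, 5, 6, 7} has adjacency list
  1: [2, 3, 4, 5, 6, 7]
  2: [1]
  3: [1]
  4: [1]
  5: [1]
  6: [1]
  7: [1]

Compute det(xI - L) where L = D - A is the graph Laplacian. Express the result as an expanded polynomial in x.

x^7 - 12x^6 + 45x^5 - 80x^4 + 75x^3 - 36x^2 + 7x

With the vertex order [1, 2, 3, 4, 5, 6, 7], the degrees are [6, 1, 1, 1, 1, 1, 1], giving D = diag(6, 1, 1, 1, 1, 1, 1) and L = D - A. The eigenvalues of L are [0, 1, 1, 1, 1, 1, 7]; the characteristic polynomial is the product of (x - lambda_i), which multiplies out to x^7 - 12x^6 + 45x^5 - 80x^4 + 75x^3 - 36x^2 + 7x. The coefficient of x^6 equals -trace(L) = -12, matching the sum of degrees. The eigenvalues sum to 12, which equals trace(L) = 2|E|.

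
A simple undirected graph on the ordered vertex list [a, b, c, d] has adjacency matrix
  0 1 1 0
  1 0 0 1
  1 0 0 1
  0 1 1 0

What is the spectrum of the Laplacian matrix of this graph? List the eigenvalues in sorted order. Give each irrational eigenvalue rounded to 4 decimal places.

[0, 2, 2, 4]

Each diagonal entry of L is the vertex degree and each off-diagonal entry is -1 where an edge is present, 0 otherwise; in the order [a, b, c, d] the diagonal is [2, 2, 2, 2]. Since every row of L sums to 0, the all-ones vector is in the kernel and 0 is an eigenvalue. The single zero eigenvalue shows the graph is connected. The eigenvalues sum to 8, which equals trace(L) = 2|E|.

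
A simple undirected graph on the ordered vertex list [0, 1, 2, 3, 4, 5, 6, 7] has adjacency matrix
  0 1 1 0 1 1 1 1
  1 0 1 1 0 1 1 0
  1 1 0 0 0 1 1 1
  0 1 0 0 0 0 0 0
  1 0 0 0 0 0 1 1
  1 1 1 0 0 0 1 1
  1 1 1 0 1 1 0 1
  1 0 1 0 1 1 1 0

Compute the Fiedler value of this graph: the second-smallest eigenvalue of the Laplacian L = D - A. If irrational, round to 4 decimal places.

Each diagonal entry of L is the vertex degree and each off-diagonal entry is -1 where an edge is present, 0 otherwise; in the order [0, 1, 2, 3, 4, 5, 6, 7] the diagonal is [6, 5, 5, 1, 3, 5, 6, 5]. The sorted Laplacian eigenvalues are [0, 0.9069, 3.0278, 5.2816, 6, 6.6474, 7, 7.1364]; the algebraic connectivity is the second entry, 0.9069. The eigenvalues sum to 36, which equals trace(L) = 2|E|.

0.9069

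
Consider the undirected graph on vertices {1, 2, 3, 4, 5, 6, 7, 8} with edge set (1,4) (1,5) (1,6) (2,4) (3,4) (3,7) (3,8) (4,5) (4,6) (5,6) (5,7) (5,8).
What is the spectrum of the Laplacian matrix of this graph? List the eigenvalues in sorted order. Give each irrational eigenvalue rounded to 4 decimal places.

Each diagonal entry of L is the vertex degree and each off-diagonal entry is -1 where an edge is present, 0 otherwise; in the order [1, 2, 3, 4, 5, 6, 7, 8] the diagonal is [3, 1, 3, 5, 5, 3, 2, 2]. Diagonalising L (or applying a numerical eigensolver to the 8x8 matrix) gives the spectrum above. The single zero eigenvalue shows the graph is connected.

[0, 0.8587, 1.4384, 2, 3.5151, 4, 5.5616, 6.6262]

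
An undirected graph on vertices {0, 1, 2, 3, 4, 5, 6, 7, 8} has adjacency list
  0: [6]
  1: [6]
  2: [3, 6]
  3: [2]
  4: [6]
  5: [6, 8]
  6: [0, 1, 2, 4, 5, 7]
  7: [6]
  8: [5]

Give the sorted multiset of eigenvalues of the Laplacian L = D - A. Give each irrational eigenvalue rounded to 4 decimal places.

Reading degrees in the order [0, 1, 2, 3, 4, 5, 6, 7, 8] gives [1, 1, 2, 1, 1, 2, 6, 1, 1]; set D = diag(1, 1, 2, 1, 1, 2, 6, 1, 1) and form L = D - A. Since every row of L sums to 0, the all-ones vector is in the kernel and 0 is an eigenvalue. The single zero eigenvalue shows the graph is connected. The largest eigenvalue, 7.0672, is at most the vertex count 9.

[0, 0.3820, 0.5300, 1, 1, 1, 2.4027, 2.6180, 7.0672]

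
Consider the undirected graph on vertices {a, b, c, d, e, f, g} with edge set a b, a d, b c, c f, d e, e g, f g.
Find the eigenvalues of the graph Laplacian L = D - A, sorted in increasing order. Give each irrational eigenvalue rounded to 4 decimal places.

With the vertex order [a, b, c, d, e, f, g], the degrees are [2, 2, 2, 2, 2, 2, 2], giving D = diag(2, 2, 2, 2, 2, 2, 2) and L = D - A. L is symmetric positive semidefinite, so every eigenvalue is real and nonnegative. The single zero eigenvalue shows the graph is connected. There is one zero in the spectrum, matching the 1 component. By the matrix-tree theorem the graph has (1/7) * product of the nonzero eigenvalues = 7 spanning trees.

[0, 0.7530, 0.7530, 2.4450, 2.4450, 3.8019, 3.8019]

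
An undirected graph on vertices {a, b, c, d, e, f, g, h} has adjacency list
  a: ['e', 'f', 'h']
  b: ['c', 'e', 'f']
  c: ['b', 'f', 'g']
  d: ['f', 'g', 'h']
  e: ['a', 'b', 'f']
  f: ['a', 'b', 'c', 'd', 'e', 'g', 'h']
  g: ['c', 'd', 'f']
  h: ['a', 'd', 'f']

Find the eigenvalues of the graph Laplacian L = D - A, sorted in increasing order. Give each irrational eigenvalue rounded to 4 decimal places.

[0, 1.7530, 1.7530, 3.4450, 3.4450, 4.8019, 4.8019, 8]

Each diagonal entry of L is the vertex degree and each off-diagonal entry is -1 where an edge is present, 0 otherwise; in the order [a, b, c, d, e, f, g, h] the diagonal is [3, 3, 3, 3, 3, 7, 3, 3]. Diagonalising L (or applying a numerical eigensolver to the 8x8 matrix) gives the spectrum above. The single zero eigenvalue shows the graph is connected. By the matrix-tree theorem the graph has (1/8) * product of the nonzero eigenvalues = 841 spanning trees. There is one zero in the spectrum, matching the 1 component.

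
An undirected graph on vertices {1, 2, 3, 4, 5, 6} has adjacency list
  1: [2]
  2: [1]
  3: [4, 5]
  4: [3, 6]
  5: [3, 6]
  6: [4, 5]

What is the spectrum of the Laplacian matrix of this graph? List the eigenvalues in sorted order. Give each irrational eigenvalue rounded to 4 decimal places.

[0, 0, 2, 2, 2, 4]

Each diagonal entry of L is the vertex degree and each off-diagonal entry is -1 where an edge is present, 0 otherwise; in the order [1, 2, 3, 4, 5, 6] the diagonal is [1, 1, 2, 2, 2, 2]. The multiplicity of 0 as a Laplacian eigenvalue equals the number of connected components. The 2 zero eigenvalues correspond to the 2 connected components. The eigenvalues sum to 10, which equals trace(L) = 2|E|.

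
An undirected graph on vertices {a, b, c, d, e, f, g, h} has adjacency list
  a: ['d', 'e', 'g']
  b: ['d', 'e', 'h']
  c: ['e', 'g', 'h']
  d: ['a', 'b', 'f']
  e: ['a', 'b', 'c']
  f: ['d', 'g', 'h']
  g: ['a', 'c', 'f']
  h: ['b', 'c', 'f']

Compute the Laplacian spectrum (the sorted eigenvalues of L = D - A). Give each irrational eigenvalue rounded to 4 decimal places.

[0, 2, 2, 2, 4, 4, 4, 6]

Reading degrees in the order [a, b, c, d, e, f, g, h] gives [3, 3, 3, 3, 3, 3, 3, 3]; set D = diag(3, 3, 3, 3, 3, 3, 3, 3) and form L = D - A. Since every row of L sums to 0, the all-ones vector is in the kernel and 0 is an eigenvalue.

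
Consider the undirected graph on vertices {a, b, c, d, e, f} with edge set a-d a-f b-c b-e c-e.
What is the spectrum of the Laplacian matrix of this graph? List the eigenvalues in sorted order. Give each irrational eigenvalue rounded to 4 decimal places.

Each diagonal entry of L is the vertex degree and each off-diagonal entry is -1 where an edge is present, 0 otherwise; in the order [a, b, c, d, e, f] the diagonal is [2, 2, 2, 1, 2, 1]. The multiplicity of 0 as a Laplacian eigenvalue equals the number of connected components. The 2 zero eigenvalues correspond to the 2 connected components. The largest eigenvalue, 3, is at most the vertex count 6.

[0, 0, 1, 3, 3, 3]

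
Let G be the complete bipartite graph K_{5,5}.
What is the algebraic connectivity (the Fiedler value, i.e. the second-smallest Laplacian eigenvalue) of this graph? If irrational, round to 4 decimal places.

5

The graph has 10 vertices and degree multiset [5, 5, 5, 5, 5, 5, 5, 5, 5, 5]; D is the diagonal matrix of degrees and L = D - A. The sorted Laplacian eigenvalues are [0, 5, 5, 5, 5, 5, 5, 5, 5, 10]; the algebraic connectivity is the second entry, 5. By the matrix-tree theorem the graph has (1/10) * product of the nonzero eigenvalues = 390625 spanning trees. There is one zero in the spectrum, matching the 1 component.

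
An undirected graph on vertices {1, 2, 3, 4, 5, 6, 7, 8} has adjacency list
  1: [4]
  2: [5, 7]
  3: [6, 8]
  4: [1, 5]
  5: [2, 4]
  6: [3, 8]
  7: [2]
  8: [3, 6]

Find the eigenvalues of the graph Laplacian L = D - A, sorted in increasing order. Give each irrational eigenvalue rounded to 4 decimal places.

Each diagonal entry of L is the vertex degree and each off-diagonal entry is -1 where an edge is present, 0 otherwise; in the order [1, 2, 3, 4, 5, 6, 7, 8] the diagonal is [1, 2, 2, 2, 2, 2, 1, 2]. L is symmetric positive semidefinite, so every eigenvalue is real and nonnegative. The 2 zero eigenvalues correspond to the 2 connected components. There are 2 zeros in the spectrum, matching the 2 components. The largest eigenvalue, 3.6180, is at most the vertex count 8.

[0, 0, 0.3820, 1.3820, 2.6180, 3, 3, 3.6180]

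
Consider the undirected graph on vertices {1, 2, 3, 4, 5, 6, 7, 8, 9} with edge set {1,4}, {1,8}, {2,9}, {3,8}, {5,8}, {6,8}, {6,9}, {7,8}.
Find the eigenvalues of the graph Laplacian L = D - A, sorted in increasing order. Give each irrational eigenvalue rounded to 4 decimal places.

[0, 0.2483, 0.5063, 1, 1, 1.4950, 2.4702, 3.1767, 6.1036]

Reading degrees in the order [1, 2, 3, 4, 5, 6, 7, 8, 9] gives [2, 1, 1, 1, 1, 2, 1, 5, 2]; set D = diag(2, 1, 1, 1, 1, 2, 1, 5, 2) and form L = D - A. Diagonalising L (or applying a numerical eigensolver to the 9x9 matrix) gives the spectrum above. The single zero eigenvalue shows the graph is connected.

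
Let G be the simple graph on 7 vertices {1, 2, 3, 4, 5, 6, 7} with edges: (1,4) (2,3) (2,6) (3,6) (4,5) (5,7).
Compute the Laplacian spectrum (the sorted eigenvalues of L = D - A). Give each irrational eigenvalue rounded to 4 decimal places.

[0, 0, 0.5858, 2, 3, 3, 3.4142]

With the vertex order [1, 2, 3, 4, 5, 6, 7], the degrees are [1, 2, 2, 2, 2, 2, 1], giving D = diag(1, 2, 2, 2, 2, 2, 1) and L = D - A. Diagonalising L (or applying a numerical eigensolver to the 7x7 matrix) gives the spectrum above. The 2 zero eigenvalues correspond to the 2 connected components. The largest eigenvalue, 3.4142, is at most the vertex count 7.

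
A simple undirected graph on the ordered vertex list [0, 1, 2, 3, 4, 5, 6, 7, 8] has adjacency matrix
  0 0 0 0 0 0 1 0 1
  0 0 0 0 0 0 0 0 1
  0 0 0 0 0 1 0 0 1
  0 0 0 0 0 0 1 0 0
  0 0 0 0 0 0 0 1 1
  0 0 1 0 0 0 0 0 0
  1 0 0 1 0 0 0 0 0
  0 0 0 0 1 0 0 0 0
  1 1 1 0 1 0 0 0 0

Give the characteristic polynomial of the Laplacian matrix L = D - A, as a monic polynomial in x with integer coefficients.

With the vertex order [0, 1, 2, 3, 4, 5, 6, 7, 8], the degrees are [2, 1, 2, 1, 2, 1, 2, 1, 4], giving D = diag(2, 1, 2, 1, 2, 1, 2, 1, 4) and L = D - A. Computing det(xI - L) by cofactor expansion (or equivalently via sum-over-permutations) gives x^9 - 16x^8 + 102x^7 - 336x^6 + 617x^5 - 634x^4 + 348x^3 - 92x^2 + 9x. The constant term is 0 because L is singular (the all-ones vector lies in its kernel).

x^9 - 16x^8 + 102x^7 - 336x^6 + 617x^5 - 634x^4 + 348x^3 - 92x^2 + 9x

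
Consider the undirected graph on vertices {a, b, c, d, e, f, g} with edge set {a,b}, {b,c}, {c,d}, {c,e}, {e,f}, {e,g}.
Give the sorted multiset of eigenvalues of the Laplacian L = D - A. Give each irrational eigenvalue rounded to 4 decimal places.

[0, 0.3217, 0.6802, 1, 2.1397, 3.2297, 4.6287]

Each diagonal entry of L is the vertex degree and each off-diagonal entry is -1 where an edge is present, 0 otherwise; in the order [a, b, c, d, e, f, g] the diagonal is [1, 2, 3, 1, 3, 1, 1]. The multiplicity of 0 as a Laplacian eigenvalue equals the number of connected components. The eigenvalues sum to 12, which equals trace(L) = 2|E|. There is one zero in the spectrum, matching the 1 component.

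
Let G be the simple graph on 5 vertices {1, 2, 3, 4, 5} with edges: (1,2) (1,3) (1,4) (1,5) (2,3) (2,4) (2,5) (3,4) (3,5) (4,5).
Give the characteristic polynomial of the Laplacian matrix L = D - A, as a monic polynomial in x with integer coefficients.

Each diagonal entry of L is the vertex degree and each off-diagonal entry is -1 where an edge is present, 0 otherwise; in the order [1, 2, 3, 4, 5] the diagonal is [4, 4, 4, 4, 4]. The eigenvalues of L are [0, 5, 5, 5, 5]; the characteristic polynomial is the product of (x - lambda_i), which multiplies out to x^5 - 20x^4 + 150x^3 - 500x^2 + 625x. The constant term is 0 because L is singular (the all-ones vector lies in its kernel). The largest eigenvalue, 5, is at most the vertex count 5.

x^5 - 20x^4 + 150x^3 - 500x^2 + 625x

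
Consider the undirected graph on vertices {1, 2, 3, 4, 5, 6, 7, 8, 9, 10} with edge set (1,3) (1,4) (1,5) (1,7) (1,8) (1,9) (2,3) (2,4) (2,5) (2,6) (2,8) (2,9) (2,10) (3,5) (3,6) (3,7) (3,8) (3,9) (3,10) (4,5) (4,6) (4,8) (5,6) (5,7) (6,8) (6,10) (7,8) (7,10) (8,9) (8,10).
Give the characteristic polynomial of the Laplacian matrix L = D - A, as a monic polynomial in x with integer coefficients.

Reading degrees in the order [1, 2, 3, 4, 5, 6, 7, 8, 9, 10] gives [6, 7, 8, 5, 6, 6, 5, 8, 4, 5]; set D = diag(6, 7, 8, 5, 6, 6, 5, 8, 4, 5) and form L = D - A. Computing det(xI - L) by cofactor expansion (or equivalently via sum-over-permutations) gives x^10 - 60x^9 + 1582x^8 - 24046x^7 + 232077x^6 - 1474158x^5 + 6159756x^4 - 16319290x^3 + 24865501x^2 - 16597110x. The constant term is 0 because L is singular (the all-ones vector lies in its kernel). By the matrix-tree theorem the graph has (1/10) * product of the nonzero eigenvalues = 1659711 spanning trees. The eigenvalues sum to 60, which equals trace(L) = 2|E|.

x^10 - 60x^9 + 1582x^8 - 24046x^7 + 232077x^6 - 1474158x^5 + 6159756x^4 - 16319290x^3 + 24865501x^2 - 16597110x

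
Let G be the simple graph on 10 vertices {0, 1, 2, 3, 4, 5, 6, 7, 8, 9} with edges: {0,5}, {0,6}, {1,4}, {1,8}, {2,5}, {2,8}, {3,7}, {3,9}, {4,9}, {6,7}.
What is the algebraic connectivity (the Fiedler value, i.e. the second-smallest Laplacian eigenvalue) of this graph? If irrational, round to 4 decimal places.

0.3820

Each diagonal entry of L is the vertex degree and each off-diagonal entry is -1 where an edge is present, 0 otherwise; in the order [0, 1, 2, 3, 4, 5, 6, 7, 8, 9] the diagonal is [2, 2, 2, 2, 2, 2, 2, 2, 2, 2]. Computing the eigenvalues of L and sorting gives [0, 0.3820, 0.3820, 1.3820, 1.3820, 2.6180, 2.6180, 3.6180, 3.6180, 4]. The Fiedler value lambda_2 = 0.3820 is strictly positive, so the graph is connected. The eigenvalues sum to 20, which equals trace(L) = 2|E|. By the matrix-tree theorem the graph has (1/10) * product of the nonzero eigenvalues = 10 spanning trees.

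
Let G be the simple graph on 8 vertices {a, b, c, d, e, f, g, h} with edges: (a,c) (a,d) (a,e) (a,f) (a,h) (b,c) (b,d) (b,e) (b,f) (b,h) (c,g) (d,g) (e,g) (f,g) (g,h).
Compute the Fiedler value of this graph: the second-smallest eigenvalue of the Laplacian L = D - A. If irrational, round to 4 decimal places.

With the vertex order [a, b, c, d, e, f, g, h], the degrees are [5, 5, 3, 3, 3, 3, 5, 3], giving D = diag(5, 5, 3, 3, 3, 3, 5, 3) and L = D - A. The sorted Laplacian eigenvalues are [0, 3, 3, 3, 3, 5, 5, 8]; the algebraic connectivity is the second entry, 3. The largest eigenvalue, 8, is at most the vertex count 8.

3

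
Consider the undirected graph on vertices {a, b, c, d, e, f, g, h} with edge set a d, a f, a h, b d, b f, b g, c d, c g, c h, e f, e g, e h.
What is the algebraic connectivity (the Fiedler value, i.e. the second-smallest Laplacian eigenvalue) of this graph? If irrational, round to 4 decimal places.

Each diagonal entry of L is the vertex degree and each off-diagonal entry is -1 where an edge is present, 0 otherwise; in the order [a, b, c, d, e, f, g, h] the diagonal is [3, 3, 3, 3, 3, 3, 3, 3]. Computing the eigenvalues of L and sorting gives [0, 2, 2, 2, 4, 4, 4, 6]. The Fiedler value lambda_2 = 2 is strictly positive, so the graph is connected. There is one zero in the spectrum, matching the 1 component. The largest eigenvalue, 6, is at most the vertex count 8.

2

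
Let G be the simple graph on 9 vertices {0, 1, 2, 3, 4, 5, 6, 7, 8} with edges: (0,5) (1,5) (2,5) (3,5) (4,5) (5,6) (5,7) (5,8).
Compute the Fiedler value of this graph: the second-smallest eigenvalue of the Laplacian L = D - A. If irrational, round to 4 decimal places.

1

Each diagonal entry of L is the vertex degree and each off-diagonal entry is -1 where an edge is present, 0 otherwise; in the order [0, 1, 2, 3, 4, 5, 6, 7, 8] the diagonal is [1, 1, 1, 1, 1, 8, 1, 1, 1]. The sorted Laplacian eigenvalues are [0, 1, 1, 1, 1, 1, 1, 1, 9]; the algebraic connectivity is the second entry, 1.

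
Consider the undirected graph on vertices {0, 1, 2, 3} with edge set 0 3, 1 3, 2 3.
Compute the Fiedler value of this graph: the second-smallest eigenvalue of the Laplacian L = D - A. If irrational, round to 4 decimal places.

Each diagonal entry of L is the vertex degree and each off-diagonal entry is -1 where an edge is present, 0 otherwise; in the order [0, 1, 2, 3] the diagonal is [1, 1, 1, 3]. Computing the eigenvalues of L and sorting gives [0, 1, 1, 4]. The Fiedler value lambda_2 = 1 is strictly positive, so the graph is connected. By the matrix-tree theorem the graph has (1/4) * product of the nonzero eigenvalues = 1 spanning tree. There is one zero in the spectrum, matching the 1 component.

1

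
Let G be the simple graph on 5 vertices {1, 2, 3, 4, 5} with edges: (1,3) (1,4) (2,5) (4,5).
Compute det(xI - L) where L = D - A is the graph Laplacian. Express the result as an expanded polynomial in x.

x^5 - 8x^4 + 21x^3 - 20x^2 + 5x

Each diagonal entry of L is the vertex degree and each off-diagonal entry is -1 where an edge is present, 0 otherwise; in the order [1, 2, 3, 4, 5] the diagonal is [2, 1, 1, 2, 2]. Computing det(xI - L) by cofactor expansion (or equivalently via sum-over-permutations) gives x^5 - 8x^4 + 21x^3 - 20x^2 + 5x. The constant term is 0 because L is singular (the all-ones vector lies in its kernel). There is one zero in the spectrum, matching the 1 component. By the matrix-tree theorem the graph has (1/5) * product of the nonzero eigenvalues = 1 spanning tree.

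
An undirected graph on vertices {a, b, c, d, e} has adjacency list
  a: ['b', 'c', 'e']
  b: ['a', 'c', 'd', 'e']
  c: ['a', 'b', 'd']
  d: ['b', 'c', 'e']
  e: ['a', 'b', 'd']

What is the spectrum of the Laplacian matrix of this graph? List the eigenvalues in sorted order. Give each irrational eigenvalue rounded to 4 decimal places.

[0, 3, 3, 5, 5]

With the vertex order [a, b, c, d, e], the degrees are [3, 4, 3, 3, 3], giving D = diag(3, 4, 3, 3, 3) and L = D - A. Since every row of L sums to 0, the all-ones vector is in the kernel and 0 is an eigenvalue. By the matrix-tree theorem the graph has (1/5) * product of the nonzero eigenvalues = 45 spanning trees. There is one zero in the spectrum, matching the 1 component.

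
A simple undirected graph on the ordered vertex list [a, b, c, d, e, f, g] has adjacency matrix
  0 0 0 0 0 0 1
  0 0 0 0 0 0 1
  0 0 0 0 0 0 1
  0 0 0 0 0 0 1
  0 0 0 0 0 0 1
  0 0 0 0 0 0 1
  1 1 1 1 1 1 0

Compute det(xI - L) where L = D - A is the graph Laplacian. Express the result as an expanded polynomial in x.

Reading degrees in the order [a, b, c, d, e, f, g] gives [1, 1, 1, 1, 1, 1, 6]; set D = diag(1, 1, 1, 1, 1, 1, 6) and form L = D - A. The eigenvalues of L are [0, 1, 1, 1, 1, 1, 7]; the characteristic polynomial is the product of (x - lambda_i), which multiplies out to x^7 - 12x^6 + 45x^5 - 80x^4 + 75x^3 - 36x^2 + 7x. Since p(0) = det(-L) = 0, x divides p(x). The largest eigenvalue, 7, is at most the vertex count 7.

x^7 - 12x^6 + 45x^5 - 80x^4 + 75x^3 - 36x^2 + 7x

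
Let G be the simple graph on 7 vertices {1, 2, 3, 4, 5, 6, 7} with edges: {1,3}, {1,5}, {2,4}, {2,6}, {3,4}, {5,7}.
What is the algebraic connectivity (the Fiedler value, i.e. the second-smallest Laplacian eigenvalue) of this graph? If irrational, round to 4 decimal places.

With the vertex order [1, 2, 3, 4, 5, 6, 7], the degrees are [2, 2, 2, 2, 2, 1, 1], giving D = diag(2, 2, 2, 2, 2, 1, 1) and L = D - A. The sorted Laplacian eigenvalues are [0, 0.1981, 0.7530, 1.5550, 2.4450, 3.2470, 3.8019]; the algebraic connectivity is the second entry, 0.1981.

0.1981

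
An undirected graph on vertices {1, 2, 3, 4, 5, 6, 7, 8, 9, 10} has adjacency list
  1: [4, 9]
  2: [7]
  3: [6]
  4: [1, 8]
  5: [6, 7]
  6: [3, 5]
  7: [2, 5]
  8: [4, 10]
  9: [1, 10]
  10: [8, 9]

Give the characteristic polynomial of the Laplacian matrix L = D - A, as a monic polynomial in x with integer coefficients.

x^10 - 18x^9 + 136x^8 - 560x^7 + 1365x^6 - 2000x^5 + 1700x^4 - 750x^3 + 125x^2

Each diagonal entry of L is the vertex degree and each off-diagonal entry is -1 where an edge is present, 0 otherwise; in the order [1, 2, 3, 4, 5, 6, 7, 8, 9, 10] the diagonal is [2, 1, 1, 2, 2, 2, 2, 2, 2, 2]. Computing det(xI - L) by cofactor expansion (or equivalently via sum-over-permutations) gives x^10 - 18x^9 + 136x^8 - 560x^7 + 1365x^6 - 2000x^5 + 1700x^4 - 750x^3 + 125x^2. Since p(0) = det(-L) = 0, x divides p(x). The largest eigenvalue, 3.6180, is at most the vertex count 10.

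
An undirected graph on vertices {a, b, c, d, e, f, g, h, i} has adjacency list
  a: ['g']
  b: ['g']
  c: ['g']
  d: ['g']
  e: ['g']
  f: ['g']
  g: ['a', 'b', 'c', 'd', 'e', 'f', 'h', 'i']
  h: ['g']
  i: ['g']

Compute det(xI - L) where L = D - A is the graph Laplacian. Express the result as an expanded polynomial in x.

Reading degrees in the order [a, b, c, d, e, f, g, h, i] gives [1, 1, 1, 1, 1, 1, 8, 1, 1]; set D = diag(1, 1, 1, 1, 1, 1, 8, 1, 1) and form L = D - A. The eigenvalues of L are [0, 1, 1, 1, 1, 1, 1, 1, 9]; the characteristic polynomial is the product of (x - lambda_i), which multiplies out to x^9 - 16x^8 + 84x^7 - 224x^6 + 350x^5 - 336x^4 + 196x^3 - 64x^2 + 9x. The constant term is 0 because L is singular (the all-ones vector lies in its kernel).

x^9 - 16x^8 + 84x^7 - 224x^6 + 350x^5 - 336x^4 + 196x^3 - 64x^2 + 9x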